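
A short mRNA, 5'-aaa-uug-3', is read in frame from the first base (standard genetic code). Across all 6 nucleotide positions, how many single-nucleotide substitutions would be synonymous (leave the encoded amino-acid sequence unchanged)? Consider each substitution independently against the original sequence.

3

Codon 1 (AAA, Lys): 1 synonymous substitution.
Codon 2 (UUG, Leu): 2 synonymous substitutions.
Total: 1 + 2 = 3.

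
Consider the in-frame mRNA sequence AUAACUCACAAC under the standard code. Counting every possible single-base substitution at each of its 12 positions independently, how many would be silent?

Codon 1 (AUA, Ile): 2 synonymous substitutions.
Codon 2 (ACU, Thr): 3 synonymous substitutions.
Codon 3 (CAC, His): 1 synonymous substitution.
Codon 4 (AAC, Asn): 1 synonymous substitution.
Total: 2 + 3 + 1 + 1 = 7.

7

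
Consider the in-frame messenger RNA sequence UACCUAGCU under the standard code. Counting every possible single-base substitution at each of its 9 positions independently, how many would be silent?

Codon 1 (UAC, Tyr): 1 synonymous substitution.
Codon 2 (CUA, Leu): 4 synonymous substitutions.
Codon 3 (GCU, Ala): 3 synonymous substitutions.
Total: 1 + 4 + 3 = 8.

8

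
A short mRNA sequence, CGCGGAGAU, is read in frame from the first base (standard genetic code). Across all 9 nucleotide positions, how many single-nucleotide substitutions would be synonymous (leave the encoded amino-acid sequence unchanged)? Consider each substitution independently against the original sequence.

Codon 1 (CGC, Arg): 3 synonymous substitutions.
Codon 2 (GGA, Gly): 3 synonymous substitutions.
Codon 3 (GAU, Asp): 1 synonymous substitution.
Total: 3 + 3 + 1 = 7.

7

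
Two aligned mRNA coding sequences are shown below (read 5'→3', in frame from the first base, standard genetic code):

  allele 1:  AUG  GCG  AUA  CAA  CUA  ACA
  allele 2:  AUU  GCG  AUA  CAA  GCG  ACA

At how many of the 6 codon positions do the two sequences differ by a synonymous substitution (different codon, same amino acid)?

0

Codon 1: AUG Met / AUU Ile — nonsynonymous.
Codon 2: GCG Ala / GCG Ala — identical.
Codon 3: AUA Ile / AUA Ile — identical.
Codon 4: CAA Gln / CAA Gln — identical.
Codon 5: CUA Leu / GCG Ala — nonsynonymous.
Codon 6: ACA Thr / ACA Thr — identical.
Synonymous differences: 0.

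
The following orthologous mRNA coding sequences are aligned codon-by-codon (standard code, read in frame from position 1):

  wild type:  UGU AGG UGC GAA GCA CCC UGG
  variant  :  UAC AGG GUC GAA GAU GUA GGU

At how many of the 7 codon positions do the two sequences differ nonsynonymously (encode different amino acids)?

5

Codon 1: UGU Cys / UAC Tyr — nonsynonymous.
Codon 2: AGG Arg / AGG Arg — identical.
Codon 3: UGC Cys / GUC Val — nonsynonymous.
Codon 4: GAA Glu / GAA Glu — identical.
Codon 5: GCA Ala / GAU Asp — nonsynonymous.
Codon 6: CCC Pro / GUA Val — nonsynonymous.
Codon 7: UGG Trp / GGU Gly — nonsynonymous.
Nonsynonymous differences: 5.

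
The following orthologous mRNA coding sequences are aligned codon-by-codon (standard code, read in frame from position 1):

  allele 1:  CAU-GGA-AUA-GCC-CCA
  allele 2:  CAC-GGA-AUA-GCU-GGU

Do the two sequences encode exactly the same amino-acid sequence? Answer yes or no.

Codon 1: CAU His / CAC His — synonymous.
Codon 2: GGA Gly / GGA Gly — identical.
Codon 3: AUA Ile / AUA Ile — identical.
Codon 4: GCC Ala / GCU Ala — synonymous.
Codon 5: CCA Pro / GGU Gly — nonsynonymous.
Nonsynonymous differences: 1 → different protein.

no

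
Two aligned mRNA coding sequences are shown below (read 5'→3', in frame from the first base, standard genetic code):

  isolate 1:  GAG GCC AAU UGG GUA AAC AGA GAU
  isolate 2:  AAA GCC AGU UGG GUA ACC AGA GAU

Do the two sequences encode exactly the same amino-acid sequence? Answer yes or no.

no

Codon 1: GAG Glu / AAA Lys — nonsynonymous.
Codon 2: GCC Ala / GCC Ala — identical.
Codon 3: AAU Asn / AGU Ser — nonsynonymous.
Codon 4: UGG Trp / UGG Trp — identical.
Codon 5: GUA Val / GUA Val — identical.
Codon 6: AAC Asn / ACC Thr — nonsynonymous.
Codon 7: AGA Arg / AGA Arg — identical.
Codon 8: GAU Asp / GAU Asp — identical.
Nonsynonymous differences: 3 → different protein.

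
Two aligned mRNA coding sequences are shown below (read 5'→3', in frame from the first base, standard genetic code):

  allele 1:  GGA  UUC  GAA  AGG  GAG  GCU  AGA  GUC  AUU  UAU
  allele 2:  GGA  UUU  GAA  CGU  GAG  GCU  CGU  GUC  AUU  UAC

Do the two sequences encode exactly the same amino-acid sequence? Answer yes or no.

Codon 1: GGA Gly / GGA Gly — identical.
Codon 2: UUC Phe / UUU Phe — synonymous.
Codon 3: GAA Glu / GAA Glu — identical.
Codon 4: AGG Arg / CGU Arg — synonymous.
Codon 5: GAG Glu / GAG Glu — identical.
Codon 6: GCU Ala / GCU Ala — identical.
Codon 7: AGA Arg / CGU Arg — synonymous.
Codon 8: GUC Val / GUC Val — identical.
Codon 9: AUU Ile / AUU Ile — identical.
Codon 10: UAU Tyr / UAC Tyr — synonymous.
Nonsynonymous differences: 0 → same protein.

yes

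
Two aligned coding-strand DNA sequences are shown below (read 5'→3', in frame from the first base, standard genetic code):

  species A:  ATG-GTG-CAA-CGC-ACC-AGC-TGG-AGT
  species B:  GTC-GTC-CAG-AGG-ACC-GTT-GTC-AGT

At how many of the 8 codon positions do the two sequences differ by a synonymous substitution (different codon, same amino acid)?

3

Codon 1: ATG Met / GTC Val — nonsynonymous.
Codon 2: GTG Val / GTC Val — synonymous.
Codon 3: CAA Gln / CAG Gln — synonymous.
Codon 4: CGC Arg / AGG Arg — synonymous.
Codon 5: ACC Thr / ACC Thr — identical.
Codon 6: AGC Ser / GTT Val — nonsynonymous.
Codon 7: TGG Trp / GTC Val — nonsynonymous.
Codon 8: AGT Ser / AGT Ser — identical.
Synonymous differences: 3.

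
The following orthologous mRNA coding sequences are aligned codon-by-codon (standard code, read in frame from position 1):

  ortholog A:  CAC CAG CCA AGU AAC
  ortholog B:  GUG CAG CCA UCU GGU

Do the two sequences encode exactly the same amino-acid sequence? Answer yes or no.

Codon 1: CAC His / GUG Val — nonsynonymous.
Codon 2: CAG Gln / CAG Gln — identical.
Codon 3: CCA Pro / CCA Pro — identical.
Codon 4: AGU Ser / UCU Ser — synonymous.
Codon 5: AAC Asn / GGU Gly — nonsynonymous.
Nonsynonymous differences: 2 → different protein.

no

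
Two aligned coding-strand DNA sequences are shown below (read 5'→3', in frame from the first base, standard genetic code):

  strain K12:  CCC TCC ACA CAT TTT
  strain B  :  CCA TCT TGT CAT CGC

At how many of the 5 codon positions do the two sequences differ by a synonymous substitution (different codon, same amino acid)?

2

Codon 1: CCC Pro / CCA Pro — synonymous.
Codon 2: TCC Ser / TCT Ser — synonymous.
Codon 3: ACA Thr / TGT Cys — nonsynonymous.
Codon 4: CAT His / CAT His — identical.
Codon 5: TTT Phe / CGC Arg — nonsynonymous.
Synonymous differences: 2.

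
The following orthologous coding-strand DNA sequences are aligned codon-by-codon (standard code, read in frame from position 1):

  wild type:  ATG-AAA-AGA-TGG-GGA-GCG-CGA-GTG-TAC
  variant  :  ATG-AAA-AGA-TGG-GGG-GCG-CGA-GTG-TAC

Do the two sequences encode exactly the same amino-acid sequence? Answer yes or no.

yes

Codon 1: ATG Met / ATG Met — identical.
Codon 2: AAA Lys / AAA Lys — identical.
Codon 3: AGA Arg / AGA Arg — identical.
Codon 4: TGG Trp / TGG Trp — identical.
Codon 5: GGA Gly / GGG Gly — synonymous.
Codon 6: GCG Ala / GCG Ala — identical.
Codon 7: CGA Arg / CGA Arg — identical.
Codon 8: GTG Val / GTG Val — identical.
Codon 9: TAC Tyr / TAC Tyr — identical.
Nonsynonymous differences: 0 → same protein.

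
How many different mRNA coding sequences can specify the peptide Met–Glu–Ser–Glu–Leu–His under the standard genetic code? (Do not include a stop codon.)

288

Met: 1 codon.
Glu: 2 codons.
Ser: 6 codons.
Glu: 2 codons.
Leu: 6 codons.
His: 2 codons.
1 × 2 × 6 × 2 × 6 × 2 = 288.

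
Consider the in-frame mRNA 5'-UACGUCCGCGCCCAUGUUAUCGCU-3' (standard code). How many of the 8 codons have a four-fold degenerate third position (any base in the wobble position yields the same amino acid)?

5

Codon 1 UAC (Tyr): third position 2-fold.
Codon 2 GUC (Val): third position 4-fold.
Codon 3 CGC (Arg): third position 4-fold.
Codon 4 GCC (Ala): third position 4-fold.
Codon 5 CAU (His): third position 2-fold.
Codon 6 GUU (Val): third position 4-fold.
Codon 7 AUC (Ile): third position 3-fold.
Codon 8 GCU (Ala): third position 4-fold.
Four-fold degenerate third positions: 5.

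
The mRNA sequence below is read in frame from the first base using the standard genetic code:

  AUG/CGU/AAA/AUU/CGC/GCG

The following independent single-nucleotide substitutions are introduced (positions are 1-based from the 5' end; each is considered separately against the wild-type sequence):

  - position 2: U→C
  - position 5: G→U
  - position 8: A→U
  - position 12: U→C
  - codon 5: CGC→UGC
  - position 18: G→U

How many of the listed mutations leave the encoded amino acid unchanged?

Codon 1: AUG (Met) → ACG (Thr) — missense.
Codon 2: CGU (Arg) → CUU (Leu) — missense.
Codon 3: AAA (Lys) → AUA (Ile) — missense.
Codon 4: AUU (Ile) → AUC (Ile) — synonymous.
Codon 5: CGC (Arg) → UGC (Cys) — missense.
Codon 6: GCG (Ala) → GCU (Ala) — synonymous.
Synonymous: 2 of 6.

2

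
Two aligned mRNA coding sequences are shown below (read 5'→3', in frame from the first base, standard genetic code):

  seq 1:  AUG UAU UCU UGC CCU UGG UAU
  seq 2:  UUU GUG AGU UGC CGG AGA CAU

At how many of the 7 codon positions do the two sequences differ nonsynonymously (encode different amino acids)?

Codon 1: AUG Met / UUU Phe — nonsynonymous.
Codon 2: UAU Tyr / GUG Val — nonsynonymous.
Codon 3: UCU Ser / AGU Ser — synonymous.
Codon 4: UGC Cys / UGC Cys — identical.
Codon 5: CCU Pro / CGG Arg — nonsynonymous.
Codon 6: UGG Trp / AGA Arg — nonsynonymous.
Codon 7: UAU Tyr / CAU His — nonsynonymous.
Nonsynonymous differences: 5.

5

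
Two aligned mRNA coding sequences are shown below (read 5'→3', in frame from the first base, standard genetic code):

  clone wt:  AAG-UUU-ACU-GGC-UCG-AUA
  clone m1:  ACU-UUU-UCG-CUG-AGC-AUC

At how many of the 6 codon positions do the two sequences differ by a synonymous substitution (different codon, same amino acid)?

Codon 1: AAG Lys / ACU Thr — nonsynonymous.
Codon 2: UUU Phe / UUU Phe — identical.
Codon 3: ACU Thr / UCG Ser — nonsynonymous.
Codon 4: GGC Gly / CUG Leu — nonsynonymous.
Codon 5: UCG Ser / AGC Ser — synonymous.
Codon 6: AUA Ile / AUC Ile — synonymous.
Synonymous differences: 2.

2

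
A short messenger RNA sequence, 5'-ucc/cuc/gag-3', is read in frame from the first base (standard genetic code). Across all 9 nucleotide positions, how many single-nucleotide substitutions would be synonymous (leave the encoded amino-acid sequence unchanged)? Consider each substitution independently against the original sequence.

7

Codon 1 (UCC, Ser): 3 synonymous substitutions.
Codon 2 (CUC, Leu): 3 synonymous substitutions.
Codon 3 (GAG, Glu): 1 synonymous substitution.
Total: 3 + 3 + 1 = 7.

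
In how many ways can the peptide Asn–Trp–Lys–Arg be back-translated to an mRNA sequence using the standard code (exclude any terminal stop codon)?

24

Asn: 2 codons.
Trp: 1 codon.
Lys: 2 codons.
Arg: 6 codons.
2 × 1 × 2 × 6 = 24.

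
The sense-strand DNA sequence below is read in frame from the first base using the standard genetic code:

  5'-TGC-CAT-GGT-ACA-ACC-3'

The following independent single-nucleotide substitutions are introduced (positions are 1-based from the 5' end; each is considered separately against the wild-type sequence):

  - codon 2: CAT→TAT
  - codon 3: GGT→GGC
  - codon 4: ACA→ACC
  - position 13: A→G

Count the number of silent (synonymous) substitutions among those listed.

2

Codon 2: CAT (His) → TAT (Tyr) — missense.
Codon 3: GGT (Gly) → GGC (Gly) — synonymous.
Codon 4: ACA (Thr) → ACC (Thr) — synonymous.
Codon 5: ACC (Thr) → GCC (Ala) — missense.
Synonymous: 2 of 4.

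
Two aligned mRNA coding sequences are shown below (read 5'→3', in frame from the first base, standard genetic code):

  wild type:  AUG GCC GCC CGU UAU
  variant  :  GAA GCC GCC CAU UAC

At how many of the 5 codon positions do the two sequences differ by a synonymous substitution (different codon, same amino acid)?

Codon 1: AUG Met / GAA Glu — nonsynonymous.
Codon 2: GCC Ala / GCC Ala — identical.
Codon 3: GCC Ala / GCC Ala — identical.
Codon 4: CGU Arg / CAU His — nonsynonymous.
Codon 5: UAU Tyr / UAC Tyr — synonymous.
Synonymous differences: 1.

1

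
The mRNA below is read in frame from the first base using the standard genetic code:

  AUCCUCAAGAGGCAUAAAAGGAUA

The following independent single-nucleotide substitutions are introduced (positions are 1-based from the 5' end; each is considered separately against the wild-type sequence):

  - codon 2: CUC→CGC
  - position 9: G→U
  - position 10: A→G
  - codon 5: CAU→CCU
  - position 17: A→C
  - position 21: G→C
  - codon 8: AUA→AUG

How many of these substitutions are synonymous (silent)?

0

Codon 2: CUC (Leu) → CGC (Arg) — missense.
Codon 3: AAG (Lys) → AAU (Asn) — missense.
Codon 4: AGG (Arg) → GGG (Gly) — missense.
Codon 5: CAU (His) → CCU (Pro) — missense.
Codon 6: AAA (Lys) → ACA (Thr) — missense.
Codon 7: AGG (Arg) → AGC (Ser) — missense.
Codon 8: AUA (Ile) → AUG (Met) — missense.
Synonymous: 0 of 7.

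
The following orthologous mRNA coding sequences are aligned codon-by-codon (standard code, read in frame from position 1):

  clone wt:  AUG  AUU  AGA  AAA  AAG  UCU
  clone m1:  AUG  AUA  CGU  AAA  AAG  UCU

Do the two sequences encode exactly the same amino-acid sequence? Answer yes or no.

yes

Codon 1: AUG Met / AUG Met — identical.
Codon 2: AUU Ile / AUA Ile — synonymous.
Codon 3: AGA Arg / CGU Arg — synonymous.
Codon 4: AAA Lys / AAA Lys — identical.
Codon 5: AAG Lys / AAG Lys — identical.
Codon 6: UCU Ser / UCU Ser — identical.
Nonsynonymous differences: 0 → same protein.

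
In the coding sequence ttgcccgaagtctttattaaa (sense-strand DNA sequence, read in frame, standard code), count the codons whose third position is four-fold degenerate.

2

Codon 1 TTG (Leu): third position 2-fold.
Codon 2 CCC (Pro): third position 4-fold.
Codon 3 GAA (Glu): third position 2-fold.
Codon 4 GTC (Val): third position 4-fold.
Codon 5 TTT (Phe): third position 2-fold.
Codon 6 ATT (Ile): third position 3-fold.
Codon 7 AAA (Lys): third position 2-fold.
Four-fold degenerate third positions: 2.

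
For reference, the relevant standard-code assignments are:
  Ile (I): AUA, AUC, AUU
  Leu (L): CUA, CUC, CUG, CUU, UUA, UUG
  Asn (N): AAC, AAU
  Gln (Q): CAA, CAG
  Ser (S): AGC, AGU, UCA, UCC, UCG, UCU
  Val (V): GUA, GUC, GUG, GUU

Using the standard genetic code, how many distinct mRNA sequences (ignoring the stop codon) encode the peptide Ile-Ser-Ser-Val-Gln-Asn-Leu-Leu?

62208

Ile: 3 codons.
Ser: 6 codons.
Ser: 6 codons.
Val: 4 codons.
Gln: 2 codons.
Asn: 2 codons.
Leu: 6 codons.
Leu: 6 codons.
3 × 6 × 6 × 4 × 2 × 2 × 6 × 6 = 62208.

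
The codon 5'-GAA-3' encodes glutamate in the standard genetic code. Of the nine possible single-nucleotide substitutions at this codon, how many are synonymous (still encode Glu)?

1

Position 1: none → 0 synonymous.
Position 2: none → 0 synonymous.
Position 3: GAG → 1 synonymous.
Total: 0 + 0 + 1 = 1.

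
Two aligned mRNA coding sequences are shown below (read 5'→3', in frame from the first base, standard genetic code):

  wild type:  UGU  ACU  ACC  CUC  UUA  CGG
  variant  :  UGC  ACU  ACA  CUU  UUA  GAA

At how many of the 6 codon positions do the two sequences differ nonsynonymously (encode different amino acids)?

Codon 1: UGU Cys / UGC Cys — synonymous.
Codon 2: ACU Thr / ACU Thr — identical.
Codon 3: ACC Thr / ACA Thr — synonymous.
Codon 4: CUC Leu / CUU Leu — synonymous.
Codon 5: UUA Leu / UUA Leu — identical.
Codon 6: CGG Arg / GAA Glu — nonsynonymous.
Nonsynonymous differences: 1.

1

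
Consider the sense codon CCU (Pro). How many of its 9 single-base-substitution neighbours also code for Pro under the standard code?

3

Position 1: none → 0 synonymous.
Position 2: none → 0 synonymous.
Position 3: CCC, CCA, CCG → 3 synonymous.
Total: 0 + 0 + 3 = 3.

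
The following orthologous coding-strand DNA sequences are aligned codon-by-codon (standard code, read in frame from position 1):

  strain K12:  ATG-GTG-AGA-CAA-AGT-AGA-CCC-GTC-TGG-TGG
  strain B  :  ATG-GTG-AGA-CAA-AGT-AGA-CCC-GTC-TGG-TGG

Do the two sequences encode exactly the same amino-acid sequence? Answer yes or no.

yes

Codon 1: ATG Met / ATG Met — identical.
Codon 2: GTG Val / GTG Val — identical.
Codon 3: AGA Arg / AGA Arg — identical.
Codon 4: CAA Gln / CAA Gln — identical.
Codon 5: AGT Ser / AGT Ser — identical.
Codon 6: AGA Arg / AGA Arg — identical.
Codon 7: CCC Pro / CCC Pro — identical.
Codon 8: GTC Val / GTC Val — identical.
Codon 9: TGG Trp / TGG Trp — identical.
Codon 10: TGG Trp / TGG Trp — identical.
Nonsynonymous differences: 0 → same protein.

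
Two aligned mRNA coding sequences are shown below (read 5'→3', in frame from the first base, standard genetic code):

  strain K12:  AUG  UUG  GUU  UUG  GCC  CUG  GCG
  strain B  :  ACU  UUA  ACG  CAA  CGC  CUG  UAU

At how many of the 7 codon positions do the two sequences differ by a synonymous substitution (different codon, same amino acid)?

1

Codon 1: AUG Met / ACU Thr — nonsynonymous.
Codon 2: UUG Leu / UUA Leu — synonymous.
Codon 3: GUU Val / ACG Thr — nonsynonymous.
Codon 4: UUG Leu / CAA Gln — nonsynonymous.
Codon 5: GCC Ala / CGC Arg — nonsynonymous.
Codon 6: CUG Leu / CUG Leu — identical.
Codon 7: GCG Ala / UAU Tyr — nonsynonymous.
Synonymous differences: 1.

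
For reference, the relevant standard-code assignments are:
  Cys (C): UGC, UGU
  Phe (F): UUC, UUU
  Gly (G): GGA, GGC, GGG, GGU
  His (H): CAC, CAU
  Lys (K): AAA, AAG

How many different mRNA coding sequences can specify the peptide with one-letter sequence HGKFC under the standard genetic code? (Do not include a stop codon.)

His: 2 codons.
Gly: 4 codons.
Lys: 2 codons.
Phe: 2 codons.
Cys: 2 codons.
2 × 4 × 2 × 2 × 2 = 64.

64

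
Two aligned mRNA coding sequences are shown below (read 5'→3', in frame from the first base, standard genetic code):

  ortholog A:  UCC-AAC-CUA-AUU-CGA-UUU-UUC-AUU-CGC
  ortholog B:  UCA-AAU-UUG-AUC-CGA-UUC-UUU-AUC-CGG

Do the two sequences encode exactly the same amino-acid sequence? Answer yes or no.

yes

Codon 1: UCC Ser / UCA Ser — synonymous.
Codon 2: AAC Asn / AAU Asn — synonymous.
Codon 3: CUA Leu / UUG Leu — synonymous.
Codon 4: AUU Ile / AUC Ile — synonymous.
Codon 5: CGA Arg / CGA Arg — identical.
Codon 6: UUU Phe / UUC Phe — synonymous.
Codon 7: UUC Phe / UUU Phe — synonymous.
Codon 8: AUU Ile / AUC Ile — synonymous.
Codon 9: CGC Arg / CGG Arg — synonymous.
Nonsynonymous differences: 0 → same protein.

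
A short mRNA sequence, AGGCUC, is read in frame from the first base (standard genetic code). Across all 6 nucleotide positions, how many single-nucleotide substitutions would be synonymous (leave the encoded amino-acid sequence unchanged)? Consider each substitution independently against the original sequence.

Codon 1 (AGG, Arg): 2 synonymous substitutions.
Codon 2 (CUC, Leu): 3 synonymous substitutions.
Total: 2 + 3 = 5.

5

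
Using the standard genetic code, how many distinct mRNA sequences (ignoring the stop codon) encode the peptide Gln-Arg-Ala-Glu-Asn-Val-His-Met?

Gln: 2 codons.
Arg: 6 codons.
Ala: 4 codons.
Glu: 2 codons.
Asn: 2 codons.
Val: 4 codons.
His: 2 codons.
Met: 1 codon.
2 × 6 × 4 × 2 × 2 × 4 × 2 × 1 = 1536.

1536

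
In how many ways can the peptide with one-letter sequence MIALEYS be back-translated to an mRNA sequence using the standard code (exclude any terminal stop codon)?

1728

Met: 1 codon.
Ile: 3 codons.
Ala: 4 codons.
Leu: 6 codons.
Glu: 2 codons.
Tyr: 2 codons.
Ser: 6 codons.
1 × 3 × 4 × 6 × 2 × 2 × 6 = 1728.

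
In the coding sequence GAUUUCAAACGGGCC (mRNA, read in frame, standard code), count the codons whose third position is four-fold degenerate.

Codon 1 GAU (Asp): third position 2-fold.
Codon 2 UUC (Phe): third position 2-fold.
Codon 3 AAA (Lys): third position 2-fold.
Codon 4 CGG (Arg): third position 4-fold.
Codon 5 GCC (Ala): third position 4-fold.
Four-fold degenerate third positions: 2.

2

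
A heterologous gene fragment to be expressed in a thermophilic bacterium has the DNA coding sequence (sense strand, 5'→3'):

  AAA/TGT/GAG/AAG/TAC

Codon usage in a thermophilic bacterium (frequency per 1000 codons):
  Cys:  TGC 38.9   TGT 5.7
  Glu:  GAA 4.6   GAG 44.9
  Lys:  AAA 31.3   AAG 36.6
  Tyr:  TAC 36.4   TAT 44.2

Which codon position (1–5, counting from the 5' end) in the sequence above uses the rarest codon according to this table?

2

Codon 1 AAA (Lys): 31.3 per 1000.
Codon 2 TGT (Cys): 5.7 per 1000.
Codon 3 GAG (Glu): 44.9 per 1000.
Codon 4 AAG (Lys): 36.6 per 1000.
Codon 5 TAC (Tyr): 36.4 per 1000.
Lowest frequency is 5.7 at codon 2.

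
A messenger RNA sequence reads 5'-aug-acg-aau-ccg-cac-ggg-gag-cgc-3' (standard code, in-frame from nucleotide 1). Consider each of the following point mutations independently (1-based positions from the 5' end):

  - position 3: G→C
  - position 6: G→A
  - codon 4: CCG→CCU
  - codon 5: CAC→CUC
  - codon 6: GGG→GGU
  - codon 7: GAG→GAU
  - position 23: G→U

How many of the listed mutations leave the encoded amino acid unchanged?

3

Codon 1: AUG (Met) → AUC (Ile) — missense.
Codon 2: ACG (Thr) → ACA (Thr) — synonymous.
Codon 4: CCG (Pro) → CCU (Pro) — synonymous.
Codon 5: CAC (His) → CUC (Leu) — missense.
Codon 6: GGG (Gly) → GGU (Gly) — synonymous.
Codon 7: GAG (Glu) → GAU (Asp) — missense.
Codon 8: CGC (Arg) → CUC (Leu) — missense.
Synonymous: 3 of 7.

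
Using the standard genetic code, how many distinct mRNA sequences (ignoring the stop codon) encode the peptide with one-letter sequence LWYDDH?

96

Leu: 6 codons.
Trp: 1 codon.
Tyr: 2 codons.
Asp: 2 codons.
Asp: 2 codons.
His: 2 codons.
6 × 1 × 2 × 2 × 2 × 2 = 96.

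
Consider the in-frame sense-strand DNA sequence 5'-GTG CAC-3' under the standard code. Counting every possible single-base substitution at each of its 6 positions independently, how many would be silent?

4

Codon 1 (GTG, Val): 3 synonymous substitutions.
Codon 2 (CAC, His): 1 synonymous substitution.
Total: 3 + 1 = 4.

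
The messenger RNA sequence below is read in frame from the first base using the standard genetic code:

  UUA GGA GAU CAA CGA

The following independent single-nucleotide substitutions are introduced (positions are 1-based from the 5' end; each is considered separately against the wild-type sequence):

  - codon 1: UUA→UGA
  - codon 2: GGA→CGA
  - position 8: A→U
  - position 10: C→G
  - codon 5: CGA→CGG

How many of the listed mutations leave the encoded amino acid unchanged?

Codon 1: UUA (Leu) → UGA (Stop) — nonsense.
Codon 2: GGA (Gly) → CGA (Arg) — missense.
Codon 3: GAU (Asp) → GUU (Val) — missense.
Codon 4: CAA (Gln) → GAA (Glu) — missense.
Codon 5: CGA (Arg) → CGG (Arg) — synonymous.
Synonymous: 1 of 5.

1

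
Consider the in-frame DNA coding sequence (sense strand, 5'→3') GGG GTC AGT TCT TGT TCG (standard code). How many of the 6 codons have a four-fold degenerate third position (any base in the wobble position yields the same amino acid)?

4

Codon 1 GGG (Gly): third position 4-fold.
Codon 2 GTC (Val): third position 4-fold.
Codon 3 AGT (Ser): third position 2-fold.
Codon 4 TCT (Ser): third position 4-fold.
Codon 5 TGT (Cys): third position 2-fold.
Codon 6 TCG (Ser): third position 4-fold.
Four-fold degenerate third positions: 4.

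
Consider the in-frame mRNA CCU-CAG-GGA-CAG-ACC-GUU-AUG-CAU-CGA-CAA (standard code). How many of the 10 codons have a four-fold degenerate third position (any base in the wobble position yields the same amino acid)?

Codon 1 CCU (Pro): third position 4-fold.
Codon 2 CAG (Gln): third position 2-fold.
Codon 3 GGA (Gly): third position 4-fold.
Codon 4 CAG (Gln): third position 2-fold.
Codon 5 ACC (Thr): third position 4-fold.
Codon 6 GUU (Val): third position 4-fold.
Codon 7 AUG (Met): third position 1-fold.
Codon 8 CAU (His): third position 2-fold.
Codon 9 CGA (Arg): third position 4-fold.
Codon 10 CAA (Gln): third position 2-fold.
Four-fold degenerate third positions: 5.

5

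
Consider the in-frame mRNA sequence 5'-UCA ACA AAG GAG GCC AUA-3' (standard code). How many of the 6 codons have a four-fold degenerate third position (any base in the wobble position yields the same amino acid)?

3

Codon 1 UCA (Ser): third position 4-fold.
Codon 2 ACA (Thr): third position 4-fold.
Codon 3 AAG (Lys): third position 2-fold.
Codon 4 GAG (Glu): third position 2-fold.
Codon 5 GCC (Ala): third position 4-fold.
Codon 6 AUA (Ile): third position 3-fold.
Four-fold degenerate third positions: 3.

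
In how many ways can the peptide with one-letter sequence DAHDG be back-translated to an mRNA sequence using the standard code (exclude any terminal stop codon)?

Asp: 2 codons.
Ala: 4 codons.
His: 2 codons.
Asp: 2 codons.
Gly: 4 codons.
2 × 4 × 2 × 2 × 4 = 128.

128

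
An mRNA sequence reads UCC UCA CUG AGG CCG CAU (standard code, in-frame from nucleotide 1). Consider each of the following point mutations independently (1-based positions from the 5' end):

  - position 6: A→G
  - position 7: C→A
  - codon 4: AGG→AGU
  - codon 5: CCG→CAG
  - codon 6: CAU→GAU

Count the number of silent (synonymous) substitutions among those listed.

Codon 2: UCA (Ser) → UCG (Ser) — synonymous.
Codon 3: CUG (Leu) → AUG (Met) — missense.
Codon 4: AGG (Arg) → AGU (Ser) — missense.
Codon 5: CCG (Pro) → CAG (Gln) — missense.
Codon 6: CAU (His) → GAU (Asp) — missense.
Synonymous: 1 of 5.

1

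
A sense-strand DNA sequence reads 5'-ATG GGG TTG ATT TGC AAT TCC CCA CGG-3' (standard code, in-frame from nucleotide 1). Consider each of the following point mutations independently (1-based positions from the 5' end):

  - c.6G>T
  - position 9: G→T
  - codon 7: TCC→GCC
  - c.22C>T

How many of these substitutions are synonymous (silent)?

1

Codon 2: GGG (Gly) → GGT (Gly) — synonymous.
Codon 3: TTG (Leu) → TTT (Phe) — missense.
Codon 7: TCC (Ser) → GCC (Ala) — missense.
Codon 8: CCA (Pro) → TCA (Ser) — missense.
Synonymous: 1 of 4.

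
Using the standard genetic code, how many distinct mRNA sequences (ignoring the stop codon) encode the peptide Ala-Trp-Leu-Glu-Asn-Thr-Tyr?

768

Ala: 4 codons.
Trp: 1 codon.
Leu: 6 codons.
Glu: 2 codons.
Asn: 2 codons.
Thr: 4 codons.
Tyr: 2 codons.
4 × 1 × 6 × 2 × 2 × 4 × 2 = 768.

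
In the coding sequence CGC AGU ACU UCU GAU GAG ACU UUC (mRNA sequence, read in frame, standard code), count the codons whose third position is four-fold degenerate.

4

Codon 1 CGC (Arg): third position 4-fold.
Codon 2 AGU (Ser): third position 2-fold.
Codon 3 ACU (Thr): third position 4-fold.
Codon 4 UCU (Ser): third position 4-fold.
Codon 5 GAU (Asp): third position 2-fold.
Codon 6 GAG (Glu): third position 2-fold.
Codon 7 ACU (Thr): third position 4-fold.
Codon 8 UUC (Phe): third position 2-fold.
Four-fold degenerate third positions: 4.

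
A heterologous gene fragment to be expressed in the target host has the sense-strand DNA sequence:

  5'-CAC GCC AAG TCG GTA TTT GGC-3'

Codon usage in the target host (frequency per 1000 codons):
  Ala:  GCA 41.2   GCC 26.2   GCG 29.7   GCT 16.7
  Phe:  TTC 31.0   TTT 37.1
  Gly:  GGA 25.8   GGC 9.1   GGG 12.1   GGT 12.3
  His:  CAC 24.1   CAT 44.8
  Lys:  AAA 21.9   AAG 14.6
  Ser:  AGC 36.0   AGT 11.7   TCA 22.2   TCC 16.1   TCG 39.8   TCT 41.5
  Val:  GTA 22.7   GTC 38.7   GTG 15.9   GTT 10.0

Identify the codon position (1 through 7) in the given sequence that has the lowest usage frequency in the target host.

7

Codon 1 CAC (His): 24.1 per 1000.
Codon 2 GCC (Ala): 26.2 per 1000.
Codon 3 AAG (Lys): 14.6 per 1000.
Codon 4 TCG (Ser): 39.8 per 1000.
Codon 5 GTA (Val): 22.7 per 1000.
Codon 6 TTT (Phe): 37.1 per 1000.
Codon 7 GGC (Gly): 9.1 per 1000.
Lowest frequency is 9.1 at codon 7.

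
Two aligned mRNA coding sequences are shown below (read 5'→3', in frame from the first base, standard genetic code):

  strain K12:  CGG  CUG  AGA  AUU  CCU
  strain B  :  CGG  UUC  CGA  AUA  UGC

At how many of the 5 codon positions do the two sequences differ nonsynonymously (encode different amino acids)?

2

Codon 1: CGG Arg / CGG Arg — identical.
Codon 2: CUG Leu / UUC Phe — nonsynonymous.
Codon 3: AGA Arg / CGA Arg — synonymous.
Codon 4: AUU Ile / AUA Ile — synonymous.
Codon 5: CCU Pro / UGC Cys — nonsynonymous.
Nonsynonymous differences: 2.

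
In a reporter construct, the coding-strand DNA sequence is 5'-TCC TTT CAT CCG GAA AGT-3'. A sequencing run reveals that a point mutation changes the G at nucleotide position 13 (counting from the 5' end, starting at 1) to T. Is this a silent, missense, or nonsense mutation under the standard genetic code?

nonsense

Position 13 falls in codon 5: GAA → Glu.
After the substitution the codon is TAA → Stop.
The new codon is a stop codon, so this is a nonsense mutation.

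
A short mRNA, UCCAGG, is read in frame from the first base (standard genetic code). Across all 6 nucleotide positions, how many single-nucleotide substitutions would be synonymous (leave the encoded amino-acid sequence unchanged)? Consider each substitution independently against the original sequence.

5

Codon 1 (UCC, Ser): 3 synonymous substitutions.
Codon 2 (AGG, Arg): 2 synonymous substitutions.
Total: 3 + 2 = 5.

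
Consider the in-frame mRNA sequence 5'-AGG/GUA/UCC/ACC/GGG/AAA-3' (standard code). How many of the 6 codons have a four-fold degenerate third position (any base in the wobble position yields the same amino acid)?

Codon 1 AGG (Arg): third position 2-fold.
Codon 2 GUA (Val): third position 4-fold.
Codon 3 UCC (Ser): third position 4-fold.
Codon 4 ACC (Thr): third position 4-fold.
Codon 5 GGG (Gly): third position 4-fold.
Codon 6 AAA (Lys): third position 2-fold.
Four-fold degenerate third positions: 4.

4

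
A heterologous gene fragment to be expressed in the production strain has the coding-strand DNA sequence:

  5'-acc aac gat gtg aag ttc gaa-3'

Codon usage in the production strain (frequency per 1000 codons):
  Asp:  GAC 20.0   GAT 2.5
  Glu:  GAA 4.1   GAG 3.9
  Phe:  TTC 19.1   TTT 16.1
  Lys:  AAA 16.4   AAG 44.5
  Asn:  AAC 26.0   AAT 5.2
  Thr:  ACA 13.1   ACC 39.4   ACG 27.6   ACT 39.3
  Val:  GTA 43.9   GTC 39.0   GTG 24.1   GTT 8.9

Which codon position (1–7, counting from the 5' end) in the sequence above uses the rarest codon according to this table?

3

Codon 1 ACC (Thr): 39.4 per 1000.
Codon 2 AAC (Asn): 26.0 per 1000.
Codon 3 GAT (Asp): 2.5 per 1000.
Codon 4 GTG (Val): 24.1 per 1000.
Codon 5 AAG (Lys): 44.5 per 1000.
Codon 6 TTC (Phe): 19.1 per 1000.
Codon 7 GAA (Glu): 4.1 per 1000.
Lowest frequency is 2.5 at codon 3.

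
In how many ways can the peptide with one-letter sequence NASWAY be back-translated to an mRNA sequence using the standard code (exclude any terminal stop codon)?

Asn: 2 codons.
Ala: 4 codons.
Ser: 6 codons.
Trp: 1 codon.
Ala: 4 codons.
Tyr: 2 codons.
2 × 4 × 6 × 1 × 4 × 2 = 384.

384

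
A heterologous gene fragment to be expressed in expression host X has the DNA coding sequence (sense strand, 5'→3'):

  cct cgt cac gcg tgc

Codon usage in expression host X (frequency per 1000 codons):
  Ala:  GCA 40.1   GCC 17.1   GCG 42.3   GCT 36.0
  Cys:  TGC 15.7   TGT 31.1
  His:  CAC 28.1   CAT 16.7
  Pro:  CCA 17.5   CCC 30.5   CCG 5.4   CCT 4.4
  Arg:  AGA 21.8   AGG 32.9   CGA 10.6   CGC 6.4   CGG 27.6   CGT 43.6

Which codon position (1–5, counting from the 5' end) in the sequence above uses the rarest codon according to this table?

Codon 1 CCT (Pro): 4.4 per 1000.
Codon 2 CGT (Arg): 43.6 per 1000.
Codon 3 CAC (His): 28.1 per 1000.
Codon 4 GCG (Ala): 42.3 per 1000.
Codon 5 TGC (Cys): 15.7 per 1000.
Lowest frequency is 4.4 at codon 1.

1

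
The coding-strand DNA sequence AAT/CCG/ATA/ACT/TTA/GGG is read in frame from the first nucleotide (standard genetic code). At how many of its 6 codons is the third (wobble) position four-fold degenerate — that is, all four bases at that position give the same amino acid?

Codon 1 AAT (Asn): third position 2-fold.
Codon 2 CCG (Pro): third position 4-fold.
Codon 3 ATA (Ile): third position 3-fold.
Codon 4 ACT (Thr): third position 4-fold.
Codon 5 TTA (Leu): third position 2-fold.
Codon 6 GGG (Gly): third position 4-fold.
Four-fold degenerate third positions: 3.

3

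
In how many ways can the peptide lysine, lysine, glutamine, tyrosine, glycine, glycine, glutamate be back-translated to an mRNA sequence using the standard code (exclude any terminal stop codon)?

Lys: 2 codons.
Lys: 2 codons.
Gln: 2 codons.
Tyr: 2 codons.
Gly: 4 codons.
Gly: 4 codons.
Glu: 2 codons.
2 × 2 × 2 × 2 × 4 × 4 × 2 = 512.

512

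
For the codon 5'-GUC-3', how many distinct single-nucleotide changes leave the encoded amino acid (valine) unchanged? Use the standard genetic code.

3

Position 1: none → 0 synonymous.
Position 2: none → 0 synonymous.
Position 3: GUU, GUA, GUG → 3 synonymous.
Total: 0 + 0 + 3 = 3.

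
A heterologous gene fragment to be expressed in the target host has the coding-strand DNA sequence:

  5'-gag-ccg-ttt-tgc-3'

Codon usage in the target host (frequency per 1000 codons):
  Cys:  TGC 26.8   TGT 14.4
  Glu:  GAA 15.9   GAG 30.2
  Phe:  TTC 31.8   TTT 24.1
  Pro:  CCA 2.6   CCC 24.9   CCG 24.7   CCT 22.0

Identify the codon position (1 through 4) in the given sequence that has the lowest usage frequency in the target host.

3

Codon 1 GAG (Glu): 30.2 per 1000.
Codon 2 CCG (Pro): 24.7 per 1000.
Codon 3 TTT (Phe): 24.1 per 1000.
Codon 4 TGC (Cys): 26.8 per 1000.
Lowest frequency is 24.1 at codon 3.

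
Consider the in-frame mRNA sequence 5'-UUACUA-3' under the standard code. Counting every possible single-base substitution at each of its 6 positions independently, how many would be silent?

6

Codon 1 (UUA, Leu): 2 synonymous substitutions.
Codon 2 (CUA, Leu): 4 synonymous substitutions.
Total: 2 + 4 = 6.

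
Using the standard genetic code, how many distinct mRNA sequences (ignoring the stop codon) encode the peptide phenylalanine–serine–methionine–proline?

48

Phe: 2 codons.
Ser: 6 codons.
Met: 1 codon.
Pro: 4 codons.
2 × 6 × 1 × 4 = 48.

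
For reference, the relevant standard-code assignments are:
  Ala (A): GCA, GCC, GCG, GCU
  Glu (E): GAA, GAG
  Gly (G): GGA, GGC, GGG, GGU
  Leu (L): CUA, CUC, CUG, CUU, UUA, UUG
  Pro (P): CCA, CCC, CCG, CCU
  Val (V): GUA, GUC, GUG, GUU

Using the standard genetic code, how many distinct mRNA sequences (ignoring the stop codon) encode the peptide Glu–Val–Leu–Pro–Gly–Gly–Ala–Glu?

Glu: 2 codons.
Val: 4 codons.
Leu: 6 codons.
Pro: 4 codons.
Gly: 4 codons.
Gly: 4 codons.
Ala: 4 codons.
Glu: 2 codons.
2 × 4 × 6 × 4 × 4 × 4 × 4 × 2 = 24576.

24576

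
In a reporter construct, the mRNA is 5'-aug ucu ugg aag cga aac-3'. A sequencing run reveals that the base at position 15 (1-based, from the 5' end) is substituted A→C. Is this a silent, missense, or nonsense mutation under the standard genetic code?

Position 15 falls in codon 5: CGA → Arg.
After the substitution the codon is CGC → Arg.
Both encode Arg, so the change is synonymous.

silent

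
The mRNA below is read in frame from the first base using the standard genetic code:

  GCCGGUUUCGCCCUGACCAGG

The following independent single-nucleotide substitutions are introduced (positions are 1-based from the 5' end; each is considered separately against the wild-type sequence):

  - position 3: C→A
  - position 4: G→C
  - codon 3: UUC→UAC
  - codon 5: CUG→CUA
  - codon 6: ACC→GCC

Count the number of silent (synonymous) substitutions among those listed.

2

Codon 1: GCC (Ala) → GCA (Ala) — synonymous.
Codon 2: GGU (Gly) → CGU (Arg) — missense.
Codon 3: UUC (Phe) → UAC (Tyr) — missense.
Codon 5: CUG (Leu) → CUA (Leu) — synonymous.
Codon 6: ACC (Thr) → GCC (Ala) — missense.
Synonymous: 2 of 5.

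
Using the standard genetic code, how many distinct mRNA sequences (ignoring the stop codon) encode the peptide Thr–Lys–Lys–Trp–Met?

16

Thr: 4 codons.
Lys: 2 codons.
Lys: 2 codons.
Trp: 1 codon.
Met: 1 codon.
4 × 2 × 2 × 1 × 1 = 16.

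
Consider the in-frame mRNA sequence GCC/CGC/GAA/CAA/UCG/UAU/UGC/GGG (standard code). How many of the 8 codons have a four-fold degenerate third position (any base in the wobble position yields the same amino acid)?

Codon 1 GCC (Ala): third position 4-fold.
Codon 2 CGC (Arg): third position 4-fold.
Codon 3 GAA (Glu): third position 2-fold.
Codon 4 CAA (Gln): third position 2-fold.
Codon 5 UCG (Ser): third position 4-fold.
Codon 6 UAU (Tyr): third position 2-fold.
Codon 7 UGC (Cys): third position 2-fold.
Codon 8 GGG (Gly): third position 4-fold.
Four-fold degenerate third positions: 4.

4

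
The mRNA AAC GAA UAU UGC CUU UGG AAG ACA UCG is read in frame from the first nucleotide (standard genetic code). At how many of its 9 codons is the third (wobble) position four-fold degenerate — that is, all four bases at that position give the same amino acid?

Codon 1 AAC (Asn): third position 2-fold.
Codon 2 GAA (Glu): third position 2-fold.
Codon 3 UAU (Tyr): third position 2-fold.
Codon 4 UGC (Cys): third position 2-fold.
Codon 5 CUU (Leu): third position 4-fold.
Codon 6 UGG (Trp): third position 1-fold.
Codon 7 AAG (Lys): third position 2-fold.
Codon 8 ACA (Thr): third position 4-fold.
Codon 9 UCG (Ser): third position 4-fold.
Four-fold degenerate third positions: 3.

3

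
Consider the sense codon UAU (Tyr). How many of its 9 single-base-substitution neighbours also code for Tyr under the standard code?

1

Position 1: none → 0 synonymous.
Position 2: none → 0 synonymous.
Position 3: UAC → 1 synonymous.
Total: 0 + 0 + 1 = 1.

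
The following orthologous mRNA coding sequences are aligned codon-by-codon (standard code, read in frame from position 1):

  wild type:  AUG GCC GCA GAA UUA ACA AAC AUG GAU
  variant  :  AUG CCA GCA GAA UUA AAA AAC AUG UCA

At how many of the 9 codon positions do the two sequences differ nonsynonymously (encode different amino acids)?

3

Codon 1: AUG Met / AUG Met — identical.
Codon 2: GCC Ala / CCA Pro — nonsynonymous.
Codon 3: GCA Ala / GCA Ala — identical.
Codon 4: GAA Glu / GAA Glu — identical.
Codon 5: UUA Leu / UUA Leu — identical.
Codon 6: ACA Thr / AAA Lys — nonsynonymous.
Codon 7: AAC Asn / AAC Asn — identical.
Codon 8: AUG Met / AUG Met — identical.
Codon 9: GAU Asp / UCA Ser — nonsynonymous.
Nonsynonymous differences: 3.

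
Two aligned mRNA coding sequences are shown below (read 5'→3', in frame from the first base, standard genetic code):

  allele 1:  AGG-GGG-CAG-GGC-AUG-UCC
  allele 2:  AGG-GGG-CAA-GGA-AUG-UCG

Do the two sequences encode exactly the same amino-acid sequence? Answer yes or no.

yes

Codon 1: AGG Arg / AGG Arg — identical.
Codon 2: GGG Gly / GGG Gly — identical.
Codon 3: CAG Gln / CAA Gln — synonymous.
Codon 4: GGC Gly / GGA Gly — synonymous.
Codon 5: AUG Met / AUG Met — identical.
Codon 6: UCC Ser / UCG Ser — synonymous.
Nonsynonymous differences: 0 → same protein.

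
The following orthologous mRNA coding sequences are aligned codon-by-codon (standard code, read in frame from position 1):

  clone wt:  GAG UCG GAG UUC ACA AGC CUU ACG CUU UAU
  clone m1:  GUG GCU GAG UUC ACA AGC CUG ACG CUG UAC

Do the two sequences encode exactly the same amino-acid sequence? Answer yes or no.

Codon 1: GAG Glu / GUG Val — nonsynonymous.
Codon 2: UCG Ser / GCU Ala — nonsynonymous.
Codon 3: GAG Glu / GAG Glu — identical.
Codon 4: UUC Phe / UUC Phe — identical.
Codon 5: ACA Thr / ACA Thr — identical.
Codon 6: AGC Ser / AGC Ser — identical.
Codon 7: CUU Leu / CUG Leu — synonymous.
Codon 8: ACG Thr / ACG Thr — identical.
Codon 9: CUU Leu / CUG Leu — synonymous.
Codon 10: UAU Tyr / UAC Tyr — synonymous.
Nonsynonymous differences: 2 → different protein.

no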